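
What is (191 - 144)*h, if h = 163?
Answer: 7661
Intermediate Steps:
(191 - 144)*h = (191 - 144)*163 = 47*163 = 7661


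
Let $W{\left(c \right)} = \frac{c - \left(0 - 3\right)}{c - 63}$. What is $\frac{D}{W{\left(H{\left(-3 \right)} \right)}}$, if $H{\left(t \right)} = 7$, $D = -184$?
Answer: $\frac{5152}{5} \approx 1030.4$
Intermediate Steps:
$W{\left(c \right)} = \frac{3 + c}{-63 + c}$ ($W{\left(c \right)} = \frac{c - -3}{-63 + c} = \frac{c + 3}{-63 + c} = \frac{3 + c}{-63 + c}$)
$\frac{D}{W{\left(H{\left(-3 \right)} \right)}} = - \frac{184}{\frac{1}{-63 + 7} \left(3 + 7\right)} = - \frac{184}{\frac{1}{-56} \cdot 10} = - \frac{184}{\left(- \frac{1}{56}\right) 10} = - \frac{184}{- \frac{5}{28}} = \left(-184\right) \left(- \frac{28}{5}\right) = \frac{5152}{5}$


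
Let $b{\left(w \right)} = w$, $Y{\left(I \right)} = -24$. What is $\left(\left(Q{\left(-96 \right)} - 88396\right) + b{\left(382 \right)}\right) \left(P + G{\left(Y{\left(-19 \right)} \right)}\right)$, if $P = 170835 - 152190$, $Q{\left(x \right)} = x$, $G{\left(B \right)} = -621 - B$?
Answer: $-1590209280$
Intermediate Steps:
$P = 18645$ ($P = 170835 - 152190 = 18645$)
$\left(\left(Q{\left(-96 \right)} - 88396\right) + b{\left(382 \right)}\right) \left(P + G{\left(Y{\left(-19 \right)} \right)}\right) = \left(\left(-96 - 88396\right) + 382\right) \left(18645 - 597\right) = \left(\left(-96 - 88396\right) + 382\right) \left(18645 + \left(-621 + 24\right)\right) = \left(-88492 + 382\right) \left(18645 - 597\right) = \left(-88110\right) 18048 = -1590209280$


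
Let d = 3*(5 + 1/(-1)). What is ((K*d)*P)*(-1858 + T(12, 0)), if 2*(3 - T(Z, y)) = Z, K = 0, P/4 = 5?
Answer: 0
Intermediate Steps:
P = 20 (P = 4*5 = 20)
T(Z, y) = 3 - Z/2
d = 12 (d = 3*(5 - 1) = 3*4 = 12)
((K*d)*P)*(-1858 + T(12, 0)) = ((0*12)*20)*(-1858 + (3 - 1/2*12)) = (0*20)*(-1858 + (3 - 6)) = 0*(-1858 - 3) = 0*(-1861) = 0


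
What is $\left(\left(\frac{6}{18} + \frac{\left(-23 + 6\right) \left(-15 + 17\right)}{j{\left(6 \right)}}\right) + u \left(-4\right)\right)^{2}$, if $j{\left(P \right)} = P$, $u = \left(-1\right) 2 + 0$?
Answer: $\frac{64}{9} \approx 7.1111$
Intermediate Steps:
$u = -2$ ($u = -2 + 0 = -2$)
$\left(\left(\frac{6}{18} + \frac{\left(-23 + 6\right) \left(-15 + 17\right)}{j{\left(6 \right)}}\right) + u \left(-4\right)\right)^{2} = \left(\left(\frac{6}{18} + \frac{\left(-23 + 6\right) \left(-15 + 17\right)}{6}\right) - -8\right)^{2} = \left(\left(6 \cdot \frac{1}{18} + \left(-17\right) 2 \cdot \frac{1}{6}\right) + 8\right)^{2} = \left(\left(\frac{1}{3} - \frac{17}{3}\right) + 8\right)^{2} = \left(- \frac{16}{3} + 8\right)^{2} = \left(\frac{8}{3}\right)^{2} = \frac{64}{9}$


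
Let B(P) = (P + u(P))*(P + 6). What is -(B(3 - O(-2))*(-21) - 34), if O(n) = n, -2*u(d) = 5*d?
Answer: -3397/2 ≈ -1698.5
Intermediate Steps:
u(d) = -5*d/2
B(P) = -3*P*(6 + P)/2 (B(P) = (P - 5*P/2)*(P + 6) = (-3*P/2)*(6 + P) = -3*P*(6 + P)/2)
-(B(3 - O(-2))*(-21) - 34) = -((3*(3 - 1*(-2))*(-6 - (3 - 1*(-2)))/2)*(-21) - 34) = -((3*(3 + 2)*(-6 - (3 + 2))/2)*(-21) - 34) = -(((3/2)*5*(-6 - 1*5))*(-21) - 34) = -(((3/2)*5*(-6 - 5))*(-21) - 34) = -(((3/2)*5*(-11))*(-21) - 34) = -(-165/2*(-21) - 34) = -(3465/2 - 34) = -1*3397/2 = -3397/2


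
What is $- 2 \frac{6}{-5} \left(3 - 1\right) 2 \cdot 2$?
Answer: $\frac{96}{5} \approx 19.2$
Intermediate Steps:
$- 2 \frac{6}{-5} \left(3 - 1\right) 2 \cdot 2 = - 2 \cdot 6 \left(- \frac{1}{5}\right) 2 \cdot 2 \cdot 2 = - 2 \left(\left(- \frac{6}{5}\right) 2\right) 2 \cdot 2 = \left(-2\right) \left(- \frac{12}{5}\right) 2 \cdot 2 = \frac{24}{5} \cdot 2 \cdot 2 = \frac{48}{5} \cdot 2 = \frac{96}{5}$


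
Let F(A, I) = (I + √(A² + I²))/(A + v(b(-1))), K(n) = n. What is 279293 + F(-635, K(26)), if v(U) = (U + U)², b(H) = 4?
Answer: 159476277/571 - √403901/571 ≈ 2.7929e+5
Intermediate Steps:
v(U) = 4*U² (v(U) = (2*U)² = 4*U²)
F(A, I) = (I + √(A² + I²))/(64 + A) (F(A, I) = (I + √(A² + I²))/(A + 4*4²) = (I + √(A² + I²))/(A + 4*16) = (I + √(A² + I²))/(A + 64) = (I + √(A² + I²))/(64 + A))
279293 + F(-635, K(26)) = 279293 + (26 + √((-635)² + 26²))/(64 - 635) = 279293 + (26 + √(403225 + 676))/(-571) = 279293 - (26 + √403901)/571 = 279293 + (-26/571 - √403901/571) = 159476277/571 - √403901/571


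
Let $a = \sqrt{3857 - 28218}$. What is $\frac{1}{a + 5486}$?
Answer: $\frac{5486}{30120557} - \frac{i \sqrt{24361}}{30120557} \approx 0.00018213 - 5.1818 \cdot 10^{-6} i$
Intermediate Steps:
$a = i \sqrt{24361}$ ($a = \sqrt{-24361} = i \sqrt{24361} \approx 156.08 i$)
$\frac{1}{a + 5486} = \frac{1}{i \sqrt{24361} + 5486} = \frac{1}{5486 + i \sqrt{24361}}$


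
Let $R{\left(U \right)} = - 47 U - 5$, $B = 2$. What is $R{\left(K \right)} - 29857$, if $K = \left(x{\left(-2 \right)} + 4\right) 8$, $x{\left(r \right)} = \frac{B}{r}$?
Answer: $-30990$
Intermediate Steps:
$x{\left(r \right)} = \frac{2}{r}$
$K = 24$ ($K = \left(\frac{2}{-2} + 4\right) 8 = \left(2 \left(- \frac{1}{2}\right) + 4\right) 8 = \left(-1 + 4\right) 8 = 3 \cdot 8 = 24$)
$R{\left(U \right)} = -5 - 47 U$
$R{\left(K \right)} - 29857 = \left(-5 - 1128\right) - 29857 = -1133 - 29857 = -30990$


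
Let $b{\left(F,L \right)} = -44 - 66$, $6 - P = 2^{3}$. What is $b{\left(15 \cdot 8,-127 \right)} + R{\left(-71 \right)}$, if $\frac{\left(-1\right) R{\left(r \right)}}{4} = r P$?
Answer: $-678$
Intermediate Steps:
$P = -2$ ($P = 6 - 2^{3} = 6 - 8 = -2$)
$b{\left(F,L \right)} = -110$
$R{\left(r \right)} = 8 r$ ($R{\left(r \right)} = - 4 r \left(-2\right) = - 4 \left(- 2 r\right) = 8 r$)
$b{\left(15 \cdot 8,-127 \right)} + R{\left(-71 \right)} = -110 + 8 \left(-71\right) = -110 - 568 = -678$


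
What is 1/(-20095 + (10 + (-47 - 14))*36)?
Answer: -1/21931 ≈ -4.5598e-5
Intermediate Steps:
1/(-20095 + (10 + (-47 - 14))*36) = 1/(-20095 + (10 - 61)*36) = 1/(-20095 - 51*36) = 1/(-20095 - 1836) = 1/(-21931) = -1/21931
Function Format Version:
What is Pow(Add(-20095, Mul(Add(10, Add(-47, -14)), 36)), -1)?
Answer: Rational(-1, 21931) ≈ -4.5598e-5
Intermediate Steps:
Pow(Add(-20095, Mul(Add(10, Add(-47, -14)), 36)), -1) = Pow(Add(-20095, Mul(Add(10, -61), 36)), -1) = Pow(Add(-20095, Mul(-51, 36)), -1) = Pow(Add(-20095, -1836), -1) = Pow(-21931, -1) = Rational(-1, 21931)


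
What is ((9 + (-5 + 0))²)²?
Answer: 256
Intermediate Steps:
((9 + (-5 + 0))²)² = ((9 - 5)²)² = (4²)² = 16² = 256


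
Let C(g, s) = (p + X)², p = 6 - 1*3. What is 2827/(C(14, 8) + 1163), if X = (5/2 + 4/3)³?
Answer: 131896512/218485153 ≈ 0.60369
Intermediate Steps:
X = 12167/216 (X = (5*(½) + 4*(⅓))³ = (5/2 + 4/3)³ = (23/6)³ = 12167/216 ≈ 56.329)
p = 3 (p = 6 - 3 = 3)
C(g, s) = 164224225/46656 (C(g, s) = (3 + 12167/216)² = (12815/216)² = 164224225/46656)
2827/(C(14, 8) + 1163) = 2827/(164224225/46656 + 1163) = 2827/(218485153/46656) = 2827*(46656/218485153) = 131896512/218485153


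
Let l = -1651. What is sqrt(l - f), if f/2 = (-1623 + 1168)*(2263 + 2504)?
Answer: sqrt(4336319) ≈ 2082.4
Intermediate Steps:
f = -4337970 (f = 2*((-1623 + 1168)*(2263 + 2504)) = 2*(-455*4767) = 2*(-2168985) = -4337970)
sqrt(l - f) = sqrt(-1651 - 1*(-4337970)) = sqrt(-1651 + 4337970) = sqrt(4336319)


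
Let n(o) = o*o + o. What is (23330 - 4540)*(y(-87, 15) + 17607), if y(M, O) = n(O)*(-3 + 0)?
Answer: 317306730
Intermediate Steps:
n(o) = o + o² (n(o) = o² + o = o + o²)
y(M, O) = -3*O*(1 + O) (y(M, O) = (O*(1 + O))*(-3 + 0) = (O*(1 + O))*(-3) = -3*O*(1 + O))
(23330 - 4540)*(y(-87, 15) + 17607) = (23330 - 4540)*(-3*15*(1 + 15) + 17607) = 18790*(-3*15*16 + 17607) = 18790*(-720 + 17607) = 18790*16887 = 317306730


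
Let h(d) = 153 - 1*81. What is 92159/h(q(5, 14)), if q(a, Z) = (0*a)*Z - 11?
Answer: 92159/72 ≈ 1280.0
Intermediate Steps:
q(a, Z) = -11 (q(a, Z) = 0*Z - 11 = 0 - 11 = -11)
h(d) = 72 (h(d) = 153 - 81 = 72)
92159/h(q(5, 14)) = 92159/72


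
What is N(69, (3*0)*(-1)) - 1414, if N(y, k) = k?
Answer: -1414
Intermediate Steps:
N(69, (3*0)*(-1)) - 1414 = (3*0)*(-1) - 1414 = 0*(-1) - 1414 = 0 - 1414 = -1414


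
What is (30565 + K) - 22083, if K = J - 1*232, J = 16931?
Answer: 25181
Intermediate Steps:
K = 16699 (K = 16931 - 1*232 = 16931 - 232 = 16699)
(30565 + K) - 22083 = (30565 + 16699) - 22083 = 47264 - 22083 = 25181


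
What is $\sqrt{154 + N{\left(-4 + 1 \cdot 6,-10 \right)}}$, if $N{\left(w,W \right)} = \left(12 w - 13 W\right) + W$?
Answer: $\sqrt{298} \approx 17.263$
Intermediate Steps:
$N{\left(w,W \right)} = - 12 W + 12 w$ ($N{\left(w,W \right)} = \left(- 13 W + 12 w\right) + W = - 12 W + 12 w$)
$\sqrt{154 + N{\left(-4 + 1 \cdot 6,-10 \right)}} = \sqrt{154 + \left(\left(-12\right) \left(-10\right) + 12 \left(-4 + 1 \cdot 6\right)\right)} = \sqrt{154 + \left(120 + 12 \left(-4 + 6\right)\right)} = \sqrt{154 + \left(120 + 12 \cdot 2\right)} = \sqrt{154 + \left(120 + 24\right)} = \sqrt{154 + 144} = \sqrt{298}$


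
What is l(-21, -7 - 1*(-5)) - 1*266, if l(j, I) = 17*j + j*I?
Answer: -581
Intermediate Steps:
l(j, I) = 17*j + I*j
l(-21, -7 - 1*(-5)) - 1*266 = -21*(17 + (-7 - 1*(-5))) - 1*266 = -21*(17 + (-7 + 5)) - 266 = -21*(17 - 2) - 266 = -21*15 - 266 = -315 - 266 = -581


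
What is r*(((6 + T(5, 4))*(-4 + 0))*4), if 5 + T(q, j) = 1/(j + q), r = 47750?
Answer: -7640000/9 ≈ -8.4889e+5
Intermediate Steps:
T(q, j) = -5 + 1/(j + q)
r*(((6 + T(5, 4))*(-4 + 0))*4) = 47750*(((6 + (1 - 5*4 - 5*5)/(4 + 5))*(-4 + 0))*4) = 47750*(((6 + (1 - 20 - 25)/9)*(-4))*4) = 47750*(((6 + (⅑)*(-44))*(-4))*4) = 47750*(((6 - 44/9)*(-4))*4) = 47750*(((10/9)*(-4))*4) = 47750*(-40/9*4) = 47750*(-160/9) = -7640000/9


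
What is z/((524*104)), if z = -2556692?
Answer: -639173/13624 ≈ -46.915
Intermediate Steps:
z/((524*104)) = -2556692/(524*104) = -2556692/54496 = -2556692*1/54496 = -639173/13624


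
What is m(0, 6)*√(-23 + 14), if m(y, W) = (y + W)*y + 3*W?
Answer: 54*I ≈ 54.0*I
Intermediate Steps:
m(y, W) = 3*W + y*(W + y) (m(y, W) = (W + y)*y + 3*W = y*(W + y) + 3*W = 3*W + y*(W + y))
m(0, 6)*√(-23 + 14) = (0² + 3*6 + 6*0)*√(-23 + 14) = (0 + 18 + 0)*√(-9) = 18*(3*I) = 54*I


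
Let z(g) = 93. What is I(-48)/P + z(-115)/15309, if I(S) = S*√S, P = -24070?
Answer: 31/5103 + 96*I*√3/12035 ≈ 0.0060749 + 0.013816*I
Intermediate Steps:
I(S) = S^(3/2)
I(-48)/P + z(-115)/15309 = (-48)^(3/2)/(-24070) + 93/15309 = -192*I*√3*(-1/24070) + 93*(1/15309) = 96*I*√3/12035 + 31/5103 = 31/5103 + 96*I*√3/12035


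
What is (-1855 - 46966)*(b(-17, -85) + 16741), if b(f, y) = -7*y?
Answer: -846360856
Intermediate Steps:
(-1855 - 46966)*(b(-17, -85) + 16741) = (-1855 - 46966)*(-7*(-85) + 16741) = -48821*(595 + 16741) = -48821*17336 = -846360856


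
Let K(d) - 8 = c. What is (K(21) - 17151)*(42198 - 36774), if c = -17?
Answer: -93075840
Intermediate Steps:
K(d) = -9 (K(d) = 8 - 17 = -9)
(K(21) - 17151)*(42198 - 36774) = (-9 - 17151)*(42198 - 36774) = -17160*5424 = -93075840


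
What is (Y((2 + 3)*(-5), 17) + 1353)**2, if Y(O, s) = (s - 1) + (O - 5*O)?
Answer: 2157961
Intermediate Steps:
Y(O, s) = -1 + s - 4*O (Y(O, s) = (-1 + s) - 4*O = -1 + s - 4*O)
(Y((2 + 3)*(-5), 17) + 1353)**2 = ((-1 + 17 - 4*(2 + 3)*(-5)) + 1353)**2 = ((-1 + 17 - 20*(-5)) + 1353)**2 = ((-1 + 17 - 4*(-25)) + 1353)**2 = ((-1 + 17 + 100) + 1353)**2 = (116 + 1353)**2 = 1469**2 = 2157961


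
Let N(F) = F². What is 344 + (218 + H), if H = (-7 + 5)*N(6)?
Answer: 490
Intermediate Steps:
H = -72 (H = (-7 + 5)*6² = -2*36 = -72)
344 + (218 + H) = 344 + (218 - 72) = 344 + 146 = 490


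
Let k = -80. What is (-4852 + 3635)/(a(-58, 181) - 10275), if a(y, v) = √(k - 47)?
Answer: 12504675/105575752 + 1217*I*√127/105575752 ≈ 0.11844 + 0.00012991*I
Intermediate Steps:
a(y, v) = I*√127 (a(y, v) = √(-80 - 47) = √(-127) = I*√127)
(-4852 + 3635)/(a(-58, 181) - 10275) = (-4852 + 3635)/(I*√127 - 10275) = -1217/(-10275 + I*√127)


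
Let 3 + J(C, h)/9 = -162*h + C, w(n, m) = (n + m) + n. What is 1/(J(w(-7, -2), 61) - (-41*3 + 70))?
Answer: -1/89056 ≈ -1.1229e-5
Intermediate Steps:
w(n, m) = m + 2*n (w(n, m) = (m + n) + n = m + 2*n)
J(C, h) = -27 - 1458*h + 9*C (J(C, h) = -27 + 9*(-162*h + C) = -27 + 9*(C - 162*h) = -27 + (-1458*h + 9*C) = -27 - 1458*h + 9*C)
1/(J(w(-7, -2), 61) - (-41*3 + 70)) = 1/((-27 - 1458*61 + 9*(-2 + 2*(-7))) - (-41*3 + 70)) = 1/((-27 - 88938 + 9*(-2 - 14)) - (-123 + 70)) = 1/((-27 - 88938 + 9*(-16)) - 1*(-53)) = 1/((-27 - 88938 - 144) + 53) = 1/(-89109 + 53) = 1/(-89056) = -1/89056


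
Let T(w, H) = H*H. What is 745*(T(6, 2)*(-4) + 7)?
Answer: -6705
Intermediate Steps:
T(w, H) = H²
745*(T(6, 2)*(-4) + 7) = 745*(2²*(-4) + 7) = 745*(4*(-4) + 7) = 745*(-16 + 7) = 745*(-9) = -6705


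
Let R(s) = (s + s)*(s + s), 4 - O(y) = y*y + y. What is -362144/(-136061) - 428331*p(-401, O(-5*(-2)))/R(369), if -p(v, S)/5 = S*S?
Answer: 272859963350593/6175400607 ≈ 44185.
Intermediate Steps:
O(y) = 4 - y - y² (O(y) = 4 - (y*y + y) = 4 - (y² + y) = 4 - (y + y²) = 4 + (-y - y²) = 4 - y - y²)
p(v, S) = -5*S² (p(v, S) = -5*S*S = -5*S²)
R(s) = 4*s² (R(s) = (2*s)*(2*s) = 4*s²)
-362144/(-136061) - 428331*p(-401, O(-5*(-2)))/R(369) = -362144/(-136061) - 428331*(-5*(4 - (-5)*(-2) - (-5*(-2))²)²/544644) = -362144*(-1/136061) - 428331*(-5*(4 - 1*10 - 1*10²)²/544644) = 362144/136061 - 428331*(-5*(4 - 10 - 1*100)²/544644) = 362144/136061 - 428331*(-5*(4 - 10 - 100)²/544644) = 362144/136061 - 428331/(544644/((-5*(-106)²))) = 362144/136061 - 428331/(544644/((-5*11236))) = 362144/136061 - 428331/(544644/(-56180)) = 362144/136061 - 428331/(544644*(-1/56180)) = 362144/136061 - 428331/(-136161/14045) = 362144/136061 - 428331*(-14045/136161) = 362144/136061 + 2005302965/45387 = 272859963350593/6175400607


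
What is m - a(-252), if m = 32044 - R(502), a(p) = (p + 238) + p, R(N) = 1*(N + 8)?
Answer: 31800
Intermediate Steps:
R(N) = 8 + N (R(N) = 1*(8 + N) = 8 + N)
a(p) = 238 + 2*p (a(p) = (238 + p) + p = 238 + 2*p)
m = 31534 (m = 32044 - (8 + 502) = 32044 - 1*510 = 32044 - 510 = 31534)
m - a(-252) = 31534 - (238 + 2*(-252)) = 31534 - (238 - 504) = 31534 - 1*(-266) = 31534 + 266 = 31800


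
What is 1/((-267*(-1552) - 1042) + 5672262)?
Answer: 1/6085604 ≈ 1.6432e-7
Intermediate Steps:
1/((-267*(-1552) - 1042) + 5672262) = 1/((414384 - 1042) + 5672262) = 1/(413342 + 5672262) = 1/6085604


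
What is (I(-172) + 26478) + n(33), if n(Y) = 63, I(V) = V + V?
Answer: 26197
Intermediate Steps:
I(V) = 2*V
(I(-172) + 26478) + n(33) = (2*(-172) + 26478) + 63 = (-344 + 26478) + 63 = 26134 + 63 = 26197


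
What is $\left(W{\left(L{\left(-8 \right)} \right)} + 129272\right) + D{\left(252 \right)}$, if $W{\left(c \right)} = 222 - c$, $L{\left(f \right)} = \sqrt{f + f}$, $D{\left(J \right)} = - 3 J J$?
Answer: $-61018 - 4 i \approx -61018.0 - 4.0 i$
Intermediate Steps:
$D{\left(J \right)} = - 3 J^{2}$
$L{\left(f \right)} = \sqrt{2} \sqrt{f}$ ($L{\left(f \right)} = \sqrt{2 f} = \sqrt{2} \sqrt{f}$)
$\left(W{\left(L{\left(-8 \right)} \right)} + 129272\right) + D{\left(252 \right)} = \left(\left(222 - \sqrt{2} \sqrt{-8}\right) + 129272\right) - 3 \cdot 252^{2} = \left(\left(222 - \sqrt{2} \cdot 2 i \sqrt{2}\right) + 129272\right) - 190512 = \left(\left(222 - 4 i\right) + 129272\right) - 190512 = \left(129494 - 4 i\right) - 190512 = -61018 - 4 i$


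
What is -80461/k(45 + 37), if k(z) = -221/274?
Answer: 1296842/13 ≈ 99757.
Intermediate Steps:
k(z) = -221/274 (k(z) = -221*1/274 = -221/274)
-80461/k(45 + 37) = -80461/(-221/274) = -80461*(-274/221) = 1296842/13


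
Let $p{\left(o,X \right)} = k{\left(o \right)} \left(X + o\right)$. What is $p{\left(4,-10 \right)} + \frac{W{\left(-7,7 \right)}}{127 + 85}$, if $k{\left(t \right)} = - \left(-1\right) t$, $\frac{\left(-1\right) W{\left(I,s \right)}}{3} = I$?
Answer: $- \frac{5067}{212} \approx -23.901$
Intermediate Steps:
$W{\left(I,s \right)} = - 3 I$
$k{\left(t \right)} = t$
$p{\left(o,X \right)} = o \left(X + o\right)$
$p{\left(4,-10 \right)} + \frac{W{\left(-7,7 \right)}}{127 + 85} = 4 \left(-10 + 4\right) + \frac{\left(-3\right) \left(-7\right)}{127 + 85} = 4 \left(-6\right) + \frac{21}{212} = -24 + 21 \cdot \frac{1}{212} = -24 + \frac{21}{212} = - \frac{5067}{212}$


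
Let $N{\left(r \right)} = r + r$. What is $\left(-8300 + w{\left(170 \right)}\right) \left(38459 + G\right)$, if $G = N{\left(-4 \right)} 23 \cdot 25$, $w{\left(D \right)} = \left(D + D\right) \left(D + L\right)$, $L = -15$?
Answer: $1503339600$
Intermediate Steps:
$w{\left(D \right)} = 2 D \left(-15 + D\right)$ ($w{\left(D \right)} = \left(D + D\right) \left(D - 15\right) = 2 D \left(-15 + D\right)$)
$N{\left(r \right)} = 2 r$
$G = -4600$ ($G = 2 \left(-4\right) 23 \cdot 25 = \left(-8\right) 23 \cdot 25 = \left(-184\right) 25 = -4600$)
$\left(-8300 + w{\left(170 \right)}\right) \left(38459 + G\right) = \left(-8300 + 2 \cdot 170 \left(-15 + 170\right)\right) \left(38459 - 4600\right) = \left(-8300 + 2 \cdot 170 \cdot 155\right) 33859 = \left(-8300 + 52700\right) 33859 = 44400 \cdot 33859 = 1503339600$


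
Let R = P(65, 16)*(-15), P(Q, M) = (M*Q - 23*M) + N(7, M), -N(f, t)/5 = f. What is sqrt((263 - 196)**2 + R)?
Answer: I*sqrt(5066) ≈ 71.176*I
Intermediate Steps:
N(f, t) = -5*f
P(Q, M) = -35 - 23*M + M*Q (P(Q, M) = (M*Q - 23*M) - 5*7 = (-23*M + M*Q) - 35 = -35 - 23*M + M*Q)
R = -9555 (R = (-35 - 23*16 + 16*65)*(-15) = (-35 - 368 + 1040)*(-15) = 637*(-15) = -9555)
sqrt((263 - 196)**2 + R) = sqrt((263 - 196)**2 - 9555) = sqrt(67**2 - 9555) = sqrt(4489 - 9555) = sqrt(-5066) = I*sqrt(5066)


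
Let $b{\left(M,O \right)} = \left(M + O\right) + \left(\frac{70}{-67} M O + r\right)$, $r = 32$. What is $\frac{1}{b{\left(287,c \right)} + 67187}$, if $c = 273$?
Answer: $- \frac{67}{943377} \approx -7.1021 \cdot 10^{-5}$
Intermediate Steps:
$b{\left(M,O \right)} = 32 + M + O - \frac{70 M O}{67}$ ($b{\left(M,O \right)} = \left(M + O\right) + \left(\frac{70}{-67} M O + 32\right) = \left(M + O\right) + \left(70 \left(- \frac{1}{67}\right) M O + 32\right) = \left(M + O\right) + \left(- \frac{70 M}{67} O + 32\right) = \left(M + O\right) - \left(-32 + \frac{70 M O}{67}\right) = 32 + M + O - \frac{70 M O}{67}$)
$\frac{1}{b{\left(287,c \right)} + 67187} = \frac{1}{\left(32 + 287 + 273 - \frac{20090}{67} \cdot 273\right) + 67187} = \frac{1}{\left(32 + 287 + 273 - \frac{5484570}{67}\right) + 67187} = \frac{1}{- \frac{5444906}{67} + 67187} = \frac{1}{- \frac{943377}{67}} = - \frac{67}{943377}$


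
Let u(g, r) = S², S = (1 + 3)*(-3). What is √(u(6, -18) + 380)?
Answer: 2*√131 ≈ 22.891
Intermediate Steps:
S = -12 (S = 4*(-3) = -12)
u(g, r) = 144 (u(g, r) = (-12)² = 144)
√(u(6, -18) + 380) = √(144 + 380) = √524 = 2*√131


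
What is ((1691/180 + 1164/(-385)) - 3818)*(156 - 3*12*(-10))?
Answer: -2271654611/1155 ≈ -1.9668e+6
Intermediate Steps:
((1691/180 + 1164/(-385)) - 3818)*(156 - 3*12*(-10)) = ((1691*(1/180) + 1164*(-1/385)) - 3818)*(156 - 36*(-10)) = ((1691/180 - 1164/385) - 3818)*(156 + 360) = (88303/13860 - 3818)*516 = -52829177/13860*516 = -2271654611/1155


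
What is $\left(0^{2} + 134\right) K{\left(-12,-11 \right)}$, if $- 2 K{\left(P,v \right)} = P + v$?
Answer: $1541$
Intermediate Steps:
$K{\left(P,v \right)} = - \frac{P}{2} - \frac{v}{2}$ ($K{\left(P,v \right)} = - \frac{P + v}{2} = - \frac{P}{2} - \frac{v}{2}$)
$\left(0^{2} + 134\right) K{\left(-12,-11 \right)} = \left(0^{2} + 134\right) \left(\left(- \frac{1}{2}\right) \left(-12\right) - - \frac{11}{2}\right) = \left(0 + 134\right) \left(6 + \frac{11}{2}\right) = 134 \cdot \frac{23}{2} = 1541$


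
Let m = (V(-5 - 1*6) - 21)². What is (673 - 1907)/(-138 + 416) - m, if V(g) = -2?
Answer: -74148/139 ≈ -533.44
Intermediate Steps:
m = 529 (m = (-2 - 21)² = (-23)² = 529)
(673 - 1907)/(-138 + 416) - m = (673 - 1907)/(-138 + 416) - 1*529 = -1234/278 - 529 = -1234*1/278 - 529 = -617/139 - 529 = -74148/139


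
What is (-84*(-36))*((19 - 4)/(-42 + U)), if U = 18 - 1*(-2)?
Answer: -22680/11 ≈ -2061.8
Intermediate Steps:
U = 20 (U = 18 + 2 = 20)
(-84*(-36))*((19 - 4)/(-42 + U)) = (-84*(-36))*((19 - 4)/(-42 + 20)) = 3024*(15/(-22)) = 3024*(15*(-1/22)) = 3024*(-15/22) = -22680/11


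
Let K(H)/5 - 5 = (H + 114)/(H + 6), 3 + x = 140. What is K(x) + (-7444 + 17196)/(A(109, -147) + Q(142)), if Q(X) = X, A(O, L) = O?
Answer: 2606866/35893 ≈ 72.629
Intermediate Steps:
x = 137 (x = -3 + 140 = 137)
K(H) = 25 + 5*(114 + H)/(6 + H) (K(H) = 25 + 5*((H + 114)/(H + 6)) = 25 + 5*((114 + H)/(6 + H)) = 25 + 5*(114 + H)/(6 + H))
K(x) + (-7444 + 17196)/(A(109, -147) + Q(142)) = 30*(24 + 137)/(6 + 137) + (-7444 + 17196)/(109 + 142) = 30*161/143 + 9752/251 = 30*(1/143)*161 + 9752*(1/251) = 4830/143 + 9752/251 = 2606866/35893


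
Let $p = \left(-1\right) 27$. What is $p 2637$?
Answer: $-71199$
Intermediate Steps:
$p = -27$
$p 2637 = \left(-27\right) 2637 = -71199$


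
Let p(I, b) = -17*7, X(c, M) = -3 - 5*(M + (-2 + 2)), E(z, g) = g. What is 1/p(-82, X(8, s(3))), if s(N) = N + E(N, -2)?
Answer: -1/119 ≈ -0.0084034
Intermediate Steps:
s(N) = -2 + N (s(N) = N - 2 = -2 + N)
X(c, M) = -3 - 5*M (X(c, M) = -3 - 5*(M + 0) = -3 - 5*M)
p(I, b) = -119
1/p(-82, X(8, s(3))) = 1/(-119) = -1/119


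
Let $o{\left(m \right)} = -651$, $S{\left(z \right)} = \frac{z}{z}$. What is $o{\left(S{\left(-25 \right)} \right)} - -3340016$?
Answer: $3339365$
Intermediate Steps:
$S{\left(z \right)} = 1$
$o{\left(S{\left(-25 \right)} \right)} - -3340016 = -651 - -3340016 = -651 + 3340016 = 3339365$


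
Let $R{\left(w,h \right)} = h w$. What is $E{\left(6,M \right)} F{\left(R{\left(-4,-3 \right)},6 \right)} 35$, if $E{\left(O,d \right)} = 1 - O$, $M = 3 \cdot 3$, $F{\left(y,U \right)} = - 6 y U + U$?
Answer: $74550$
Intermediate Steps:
$F{\left(y,U \right)} = U - 6 U y$ ($F{\left(y,U \right)} = - 6 U y + U = U - 6 U y$)
$M = 9$
$E{\left(6,M \right)} F{\left(R{\left(-4,-3 \right)},6 \right)} 35 = \left(1 - 6\right) 6 \left(1 - 6 \left(\left(-3\right) \left(-4\right)\right)\right) 35 = \left(1 - 6\right) 6 \left(1 - 72\right) 35 = - 5 \cdot 6 \left(1 - 72\right) 35 = - 5 \cdot 6 \left(-71\right) 35 = \left(-5\right) \left(-426\right) 35 = 2130 \cdot 35 = 74550$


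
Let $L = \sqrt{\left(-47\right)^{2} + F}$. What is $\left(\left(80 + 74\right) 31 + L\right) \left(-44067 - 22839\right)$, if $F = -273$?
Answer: $-322353108$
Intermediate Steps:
$L = 44$ ($L = \sqrt{\left(-47\right)^{2} - 273} = \sqrt{2209 - 273} = \sqrt{1936} = 44$)
$\left(\left(80 + 74\right) 31 + L\right) \left(-44067 - 22839\right) = \left(\left(80 + 74\right) 31 + 44\right) \left(-44067 - 22839\right) = \left(154 \cdot 31 + 44\right) \left(-66906\right) = \left(4774 + 44\right) \left(-66906\right) = 4818 \left(-66906\right) = -322353108$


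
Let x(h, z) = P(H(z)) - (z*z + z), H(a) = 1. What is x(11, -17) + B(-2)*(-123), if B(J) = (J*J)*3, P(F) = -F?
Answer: -1749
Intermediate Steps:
x(h, z) = -1 - z - z² (x(h, z) = -1*1 - (z*z + z) = -1 - (z² + z) = -1 - (z + z²) = -1 + (-z - z²) = -1 - z - z²)
B(J) = 3*J² (B(J) = J²*3 = 3*J²)
x(11, -17) + B(-2)*(-123) = (-1 - 1*(-17) - 1*(-17)²) + (3*(-2)²)*(-123) = (-1 + 17 - 1*289) + (3*4)*(-123) = (-1 + 17 - 289) + 12*(-123) = -273 - 1476 = -1749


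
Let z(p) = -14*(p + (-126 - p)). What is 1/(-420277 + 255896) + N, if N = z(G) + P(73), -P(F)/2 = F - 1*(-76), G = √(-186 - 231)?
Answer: 240982545/164381 ≈ 1466.0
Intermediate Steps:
G = I*√417 (G = √(-417) = I*√417 ≈ 20.421*I)
P(F) = -152 - 2*F (P(F) = -2*(F - 1*(-76)) = -2*(F + 76) = -2*(76 + F) = -152 - 2*F)
z(p) = 1764 (z(p) = -14*(-126) = 1764)
N = 1466 (N = 1764 + (-152 - 2*73) = 1764 + (-152 - 146) = 1764 - 298 = 1466)
1/(-420277 + 255896) + N = 1/(-420277 + 255896) + 1466 = 1/(-164381) + 1466 = -1/164381 + 1466 = 240982545/164381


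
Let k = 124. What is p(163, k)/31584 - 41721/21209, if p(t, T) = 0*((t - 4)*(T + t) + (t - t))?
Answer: -41721/21209 ≈ -1.9671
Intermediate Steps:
p(t, T) = 0 (p(t, T) = 0*((-4 + t)*(T + t) + 0) = 0*((-4 + t)*(T + t)) = 0)
p(163, k)/31584 - 41721/21209 = 0/31584 - 41721/21209 = 0*(1/31584) - 41721*1/21209 = 0 - 41721/21209 = -41721/21209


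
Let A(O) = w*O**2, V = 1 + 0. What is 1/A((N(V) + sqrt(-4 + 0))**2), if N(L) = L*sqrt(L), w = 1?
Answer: -7/625 + 24*I/625 ≈ -0.0112 + 0.0384*I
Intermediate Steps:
V = 1
N(L) = L**(3/2)
A(O) = O**2 (A(O) = 1*O**2 = O**2)
1/A((N(V) + sqrt(-4 + 0))**2) = 1/(((1**(3/2) + sqrt(-4 + 0))**2)**2) = 1/(((1 + sqrt(-4))**2)**2) = 1/(((1 + 2*I)**2)**2) = 1/((1 + 2*I)**4) = (1 + 2*I)**(-4)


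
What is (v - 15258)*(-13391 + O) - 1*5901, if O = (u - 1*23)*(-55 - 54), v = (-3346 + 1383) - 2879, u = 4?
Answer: 227526099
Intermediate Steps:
v = -4842 (v = -1963 - 2879 = -4842)
O = 2071 (O = (4 - 1*23)*(-55 - 54) = (4 - 23)*(-109) = -19*(-109) = 2071)
(v - 15258)*(-13391 + O) - 1*5901 = (-4842 - 15258)*(-13391 + 2071) - 1*5901 = -20100*(-11320) - 5901 = 227532000 - 5901 = 227526099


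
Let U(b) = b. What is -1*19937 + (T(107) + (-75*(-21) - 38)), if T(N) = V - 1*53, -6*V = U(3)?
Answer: -36907/2 ≈ -18454.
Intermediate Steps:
V = -½ (V = -⅙*3 = -½ ≈ -0.50000)
T(N) = -107/2 (T(N) = -½ - 1*53 = -½ - 53 = -107/2)
-1*19937 + (T(107) + (-75*(-21) - 38)) = -1*19937 + (-107/2 + (-75*(-21) - 38)) = -19937 + (-107/2 + (1575 - 38)) = -19937 + (-107/2 + 1537) = -19937 + 2967/2 = -36907/2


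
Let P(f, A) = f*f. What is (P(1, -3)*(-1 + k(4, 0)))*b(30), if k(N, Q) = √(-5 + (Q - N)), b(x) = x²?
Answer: -900 + 2700*I ≈ -900.0 + 2700.0*I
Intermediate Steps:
P(f, A) = f²
k(N, Q) = √(-5 + Q - N)
(P(1, -3)*(-1 + k(4, 0)))*b(30) = (1²*(-1 + √(-5 + 0 - 1*4)))*30² = (1*(-1 + √(-5 + 0 - 4)))*900 = (1*(-1 + √(-9)))*900 = (1*(-1 + 3*I))*900 = (-1 + 3*I)*900 = -900 + 2700*I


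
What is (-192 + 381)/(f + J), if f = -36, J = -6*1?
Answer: -9/2 ≈ -4.5000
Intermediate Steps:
J = -6
(-192 + 381)/(f + J) = (-192 + 381)/(-36 - 6) = 189/(-42) = 189*(-1/42) = -9/2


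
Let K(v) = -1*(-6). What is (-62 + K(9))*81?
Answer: -4536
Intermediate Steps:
K(v) = 6
(-62 + K(9))*81 = (-62 + 6)*81 = -56*81 = -4536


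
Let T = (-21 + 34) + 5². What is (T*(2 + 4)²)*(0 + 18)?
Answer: 24624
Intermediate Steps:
T = 38 (T = 13 + 25 = 38)
(T*(2 + 4)²)*(0 + 18) = (38*(2 + 4)²)*(0 + 18) = (38*6²)*18 = (38*36)*18 = 1368*18 = 24624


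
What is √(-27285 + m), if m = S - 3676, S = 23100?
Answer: I*√7861 ≈ 88.662*I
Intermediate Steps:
m = 19424 (m = 23100 - 3676 = 19424)
√(-27285 + m) = √(-27285 + 19424) = √(-7861) = I*√7861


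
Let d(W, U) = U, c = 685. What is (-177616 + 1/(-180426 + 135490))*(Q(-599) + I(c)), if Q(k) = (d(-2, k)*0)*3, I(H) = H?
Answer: -39906762885/328 ≈ -1.2167e+8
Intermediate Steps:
Q(k) = 0 (Q(k) = (k*0)*3 = 0*3 = 0)
(-177616 + 1/(-180426 + 135490))*(Q(-599) + I(c)) = (-177616 + 1/(-180426 + 135490))*(0 + 685) = (-177616 + 1/(-44936))*685 = (-177616 - 1/44936)*685 = -7981352577/44936*685 = -39906762885/328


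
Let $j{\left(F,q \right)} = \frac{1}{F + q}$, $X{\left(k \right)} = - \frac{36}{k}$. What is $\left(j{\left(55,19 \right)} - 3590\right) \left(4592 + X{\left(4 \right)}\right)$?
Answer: $- \frac{1217515197}{74} \approx -1.6453 \cdot 10^{7}$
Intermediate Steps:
$\left(j{\left(55,19 \right)} - 3590\right) \left(4592 + X{\left(4 \right)}\right) = \left(\frac{1}{55 + 19} - 3590\right) \left(4592 - \frac{36}{4}\right) = \left(\frac{1}{74} - 3590\right) \left(4592 - 9\right) = \left(- \frac{265659}{74}\right) 4583 = - \frac{1217515197}{74}$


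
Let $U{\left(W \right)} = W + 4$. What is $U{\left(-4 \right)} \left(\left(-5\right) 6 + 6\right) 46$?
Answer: $0$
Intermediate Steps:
$U{\left(W \right)} = 4 + W$
$U{\left(-4 \right)} \left(\left(-5\right) 6 + 6\right) 46 = \left(4 - 4\right) \left(\left(-5\right) 6 + 6\right) 46 = 0 \left(-30 + 6\right) 46 = 0 \left(-24\right) 46 = 0 \cdot 46 = 0$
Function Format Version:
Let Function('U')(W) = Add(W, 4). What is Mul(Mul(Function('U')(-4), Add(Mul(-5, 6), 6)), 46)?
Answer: 0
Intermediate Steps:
Function('U')(W) = Add(4, W)
Mul(Mul(Function('U')(-4), Add(Mul(-5, 6), 6)), 46) = Mul(Mul(Add(4, -4), Add(Mul(-5, 6), 6)), 46) = Mul(Mul(0, Add(-30, 6)), 46) = Mul(Mul(0, -24), 46) = Mul(0, 46) = 0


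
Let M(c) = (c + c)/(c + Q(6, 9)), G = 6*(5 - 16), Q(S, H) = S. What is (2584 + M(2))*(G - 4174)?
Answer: -10958280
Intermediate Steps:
G = -66 (G = 6*(-11) = -66)
M(c) = 2*c/(6 + c) (M(c) = (c + c)/(c + 6) = (2*c)/(6 + c) = 2*c/(6 + c))
(2584 + M(2))*(G - 4174) = (2584 + 2*2/(6 + 2))*(-66 - 4174) = (2584 + 2*2/8)*(-4240) = (2584 + 2*2*(⅛))*(-4240) = (2584 + ½)*(-4240) = (5169/2)*(-4240) = -10958280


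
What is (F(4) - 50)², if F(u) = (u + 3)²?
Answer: 1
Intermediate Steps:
F(u) = (3 + u)²
(F(4) - 50)² = ((3 + 4)² - 50)² = (7² - 50)² = (49 - 50)² = (-1)² = 1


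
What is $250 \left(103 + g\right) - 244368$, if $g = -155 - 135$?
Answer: $-291118$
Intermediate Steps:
$g = -290$
$250 \left(103 + g\right) - 244368 = 250 \left(103 - 290\right) - 244368 = 250 \left(-187\right) - 244368 = -46750 - 244368 = -291118$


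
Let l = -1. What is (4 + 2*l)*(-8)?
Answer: -16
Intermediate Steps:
(4 + 2*l)*(-8) = (4 + 2*(-1))*(-8) = (4 - 2)*(-8) = 2*(-8) = -16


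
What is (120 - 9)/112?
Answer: 111/112 ≈ 0.99107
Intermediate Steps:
(120 - 9)/112 = (1/112)*111 = 111/112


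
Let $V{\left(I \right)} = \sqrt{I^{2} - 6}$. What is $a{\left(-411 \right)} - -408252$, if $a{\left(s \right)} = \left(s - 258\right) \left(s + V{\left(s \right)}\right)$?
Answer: $683211 - 669 \sqrt{168915} \approx 4.0826 \cdot 10^{5}$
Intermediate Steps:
$V{\left(I \right)} = \sqrt{-6 + I^{2}}$
$a{\left(s \right)} = \left(-258 + s\right) \left(s + \sqrt{-6 + s^{2}}\right)$ ($a{\left(s \right)} = \left(s - 258\right) \left(s + \sqrt{-6 + s^{2}}\right) = \left(-258 + s\right) \left(s + \sqrt{-6 + s^{2}}\right)$)
$a{\left(-411 \right)} - -408252 = \left(\left(-411\right)^{2} - -106038 - 258 \sqrt{-6 + \left(-411\right)^{2}} - 411 \sqrt{-6 + \left(-411\right)^{2}}\right) - -408252 = \left(168921 + 106038 - 258 \sqrt{-6 + 168921} - 411 \sqrt{-6 + 168921}\right) + 408252 = \left(168921 + 106038 - 258 \sqrt{168915} - 411 \sqrt{168915}\right) + 408252 = \left(274959 - 669 \sqrt{168915}\right) + 408252 = 683211 - 669 \sqrt{168915}$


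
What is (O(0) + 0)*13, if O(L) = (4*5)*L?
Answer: 0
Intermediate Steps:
O(L) = 20*L
(O(0) + 0)*13 = (20*0 + 0)*13 = (0 + 0)*13 = 0*13 = 0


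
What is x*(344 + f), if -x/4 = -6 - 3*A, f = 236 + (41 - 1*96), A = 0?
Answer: 12600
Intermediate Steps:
f = 181 (f = 236 + (41 - 96) = 236 - 55 = 181)
x = 24 (x = -4*(-6 - 3*0) = -4*(-6 + 0) = -4*(-6) = 24)
x*(344 + f) = 24*(344 + 181) = 24*525 = 12600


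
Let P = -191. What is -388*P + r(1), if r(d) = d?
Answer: 74109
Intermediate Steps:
-388*P + r(1) = -388*(-191) + 1 = 74108 + 1 = 74109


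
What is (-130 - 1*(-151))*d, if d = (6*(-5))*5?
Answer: -3150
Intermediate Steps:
d = -150 (d = -30*5 = -150)
(-130 - 1*(-151))*d = (-130 - 1*(-151))*(-150) = (-130 + 151)*(-150) = 21*(-150) = -3150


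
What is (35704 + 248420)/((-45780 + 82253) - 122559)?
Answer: -142062/43043 ≈ -3.3005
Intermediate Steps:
(35704 + 248420)/((-45780 + 82253) - 122559) = 284124/(36473 - 122559) = 284124/(-86086) = 284124*(-1/86086) = -142062/43043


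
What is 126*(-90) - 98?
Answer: -11438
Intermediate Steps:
126*(-90) - 98 = -11340 - 98 = -11438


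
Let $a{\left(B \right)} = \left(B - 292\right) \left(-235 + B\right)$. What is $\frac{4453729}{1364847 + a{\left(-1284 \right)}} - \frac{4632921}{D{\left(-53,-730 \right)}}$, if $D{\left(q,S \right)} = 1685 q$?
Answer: $\frac{17811922026856}{335678830255} \approx 53.062$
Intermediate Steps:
$a{\left(B \right)} = \left(-292 + B\right) \left(-235 + B\right)$
$\frac{4453729}{1364847 + a{\left(-1284 \right)}} - \frac{4632921}{D{\left(-53,-730 \right)}} = \frac{4453729}{1364847 + \left(68620 + \left(-1284\right)^{2} - -676668\right)} - \frac{4632921}{1685 \left(-53\right)} = \frac{4453729}{1364847 + \left(68620 + 1648656 + 676668\right)} - \frac{4632921}{-89305} = \frac{4453729}{1364847 + 2393944} - - \frac{4632921}{89305} = \frac{4453729}{3758791} + \frac{4632921}{89305} = \frac{17811922026856}{335678830255}$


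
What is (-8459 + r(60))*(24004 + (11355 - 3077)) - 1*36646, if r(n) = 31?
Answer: -272109342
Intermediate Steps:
(-8459 + r(60))*(24004 + (11355 - 3077)) - 1*36646 = (-8459 + 31)*(24004 + (11355 - 3077)) - 1*36646 = -8428*(24004 + 8278) - 36646 = -8428*32282 - 36646 = -272072696 - 36646 = -272109342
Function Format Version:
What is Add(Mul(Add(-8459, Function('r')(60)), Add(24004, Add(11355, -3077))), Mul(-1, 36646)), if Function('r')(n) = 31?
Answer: -272109342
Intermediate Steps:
Add(Mul(Add(-8459, Function('r')(60)), Add(24004, Add(11355, -3077))), Mul(-1, 36646)) = Add(Mul(Add(-8459, 31), Add(24004, Add(11355, -3077))), Mul(-1, 36646)) = Add(Mul(-8428, Add(24004, 8278)), -36646) = Add(Mul(-8428, 32282), -36646) = Add(-272072696, -36646) = -272109342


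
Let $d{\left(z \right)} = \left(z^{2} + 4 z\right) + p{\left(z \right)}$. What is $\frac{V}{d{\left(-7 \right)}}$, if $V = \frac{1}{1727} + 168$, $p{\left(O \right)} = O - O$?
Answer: $\frac{290137}{36267} \approx 8.0$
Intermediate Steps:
$p{\left(O \right)} = 0$
$V = \frac{290137}{1727}$ ($V = \frac{1}{1727} + 168 = \frac{290137}{1727} \approx 168.0$)
$d{\left(z \right)} = z^{2} + 4 z$ ($d{\left(z \right)} = \left(z^{2} + 4 z\right) + 0 = z^{2} + 4 z$)
$\frac{V}{d{\left(-7 \right)}} = \frac{290137}{1727 \left(- 7 \left(4 - 7\right)\right)} = \frac{290137}{1727 \left(\left(-7\right) \left(-3\right)\right)} = \frac{290137}{1727 \cdot 21} = \frac{290137}{1727} \cdot \frac{1}{21} = \frac{290137}{36267}$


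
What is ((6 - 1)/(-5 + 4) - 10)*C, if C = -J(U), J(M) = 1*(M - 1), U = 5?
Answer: 60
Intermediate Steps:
J(M) = -1 + M (J(M) = 1*(-1 + M) = -1 + M)
C = -4 (C = -(-1 + 5) = -1*4 = -4)
((6 - 1)/(-5 + 4) - 10)*C = ((6 - 1)/(-5 + 4) - 10)*(-4) = (5/(-1) - 10)*(-4) = (-1*5 - 10)*(-4) = (-5 - 10)*(-4) = -15*(-4) = 60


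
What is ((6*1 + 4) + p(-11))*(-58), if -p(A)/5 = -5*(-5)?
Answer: 6670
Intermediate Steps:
p(A) = -125 (p(A) = -(-25)*(-5) = -5*25 = -125)
((6*1 + 4) + p(-11))*(-58) = ((6*1 + 4) - 125)*(-58) = ((6 + 4) - 125)*(-58) = (10 - 125)*(-58) = -115*(-58) = 6670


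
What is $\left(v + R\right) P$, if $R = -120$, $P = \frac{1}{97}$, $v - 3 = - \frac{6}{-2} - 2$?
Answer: $- \frac{116}{97} \approx -1.1959$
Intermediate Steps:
$v = 4$ ($v = 3 - \left(2 + \frac{6}{-2}\right) = 3 - \left(2 + 6 \left(- \frac{1}{2}\right)\right) = 3 - -1 = 3 + \left(3 - 2\right) = 3 + 1 = 4$)
$P = \frac{1}{97} \approx 0.010309$
$\left(v + R\right) P = \left(4 - 120\right) \frac{1}{97} = \left(-116\right) \frac{1}{97} = - \frac{116}{97}$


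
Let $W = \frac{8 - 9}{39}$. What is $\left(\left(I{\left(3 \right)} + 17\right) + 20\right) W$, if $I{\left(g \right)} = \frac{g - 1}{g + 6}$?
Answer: $- \frac{335}{351} \approx -0.95442$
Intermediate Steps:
$I{\left(g \right)} = \frac{-1 + g}{6 + g}$
$W = - \frac{1}{39}$ ($W = \left(-1\right) \frac{1}{39} = - \frac{1}{39} \approx -0.025641$)
$\left(\left(I{\left(3 \right)} + 17\right) + 20\right) W = \left(\left(\frac{-1 + 3}{6 + 3} + 17\right) + 20\right) \left(- \frac{1}{39}\right) = \left(\left(\frac{1}{9} \cdot 2 + 17\right) + 20\right) \left(- \frac{1}{39}\right) = \left(\left(\frac{2}{9} + 17\right) + 20\right) \left(- \frac{1}{39}\right) = \left(\frac{155}{9} + 20\right) \left(- \frac{1}{39}\right) = \frac{335}{9} \left(- \frac{1}{39}\right) = - \frac{335}{351}$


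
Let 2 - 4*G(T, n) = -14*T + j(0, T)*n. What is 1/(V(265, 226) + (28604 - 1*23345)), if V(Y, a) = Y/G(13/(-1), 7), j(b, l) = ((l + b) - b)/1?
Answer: 89/466991 ≈ 0.00019058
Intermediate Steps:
j(b, l) = l (j(b, l) = ((b + l) - b)*1 = l*1 = l)
G(T, n) = 1/2 + 7*T/2 - T*n/4 (G(T, n) = 1/2 - (-14*T + T*n)/4 = 1/2 + (7*T/2 - T*n/4) = 1/2 + 7*T/2 - T*n/4)
V(Y, a) = -4*Y/89 (V(Y, a) = Y/(1/2 + 7*(13/(-1))/2 - 1/4*13/(-1)*7) = Y/(1/2 + 7*(13*(-1))/2 - 1/4*13*(-1)*7) = Y/(1/2 + (7/2)*(-13) - 1/4*(-13)*7) = Y/(1/2 - 91/2 + 91/4) = Y/(-89/4) = Y*(-4/89) = -4*Y/89)
1/(V(265, 226) + (28604 - 1*23345)) = 1/(-4/89*265 + (28604 - 1*23345)) = 1/(-1060/89 + (28604 - 23345)) = 1/(-1060/89 + 5259) = 1/(466991/89) = 89/466991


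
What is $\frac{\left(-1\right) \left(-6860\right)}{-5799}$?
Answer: $- \frac{6860}{5799} \approx -1.183$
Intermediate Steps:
$\frac{\left(-1\right) \left(-6860\right)}{-5799} = 6860 \left(- \frac{1}{5799}\right) = - \frac{6860}{5799}$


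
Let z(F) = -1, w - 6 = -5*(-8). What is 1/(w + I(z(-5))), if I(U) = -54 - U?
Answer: -⅐ ≈ -0.14286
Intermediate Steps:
w = 46 (w = 6 - 5*(-8) = 6 + 40 = 46)
1/(w + I(z(-5))) = 1/(46 + (-54 - 1*(-1))) = 1/(46 + (-54 + 1)) = 1/(46 - 53) = 1/(-7) = -⅐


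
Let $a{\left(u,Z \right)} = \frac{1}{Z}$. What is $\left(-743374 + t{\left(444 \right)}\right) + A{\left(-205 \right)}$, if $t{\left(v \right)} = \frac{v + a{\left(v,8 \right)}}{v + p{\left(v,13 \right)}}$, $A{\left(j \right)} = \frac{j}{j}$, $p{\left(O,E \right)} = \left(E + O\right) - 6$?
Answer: $- \frac{5322547127}{7160} \approx -7.4337 \cdot 10^{5}$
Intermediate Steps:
$p{\left(O,E \right)} = -6 + E + O$
$A{\left(j \right)} = 1$
$t{\left(v \right)} = \frac{\frac{1}{8} + v}{7 + 2 v}$ ($t{\left(v \right)} = \frac{v + \frac{1}{8}}{v + \left(-6 + 13 + v\right)} = \frac{v + \frac{1}{8}}{v + \left(7 + v\right)} = \frac{\frac{1}{8} + v}{7 + 2 v}$)
$\left(-743374 + t{\left(444 \right)}\right) + A{\left(-205 \right)} = \left(-743374 + \frac{1 + 8 \cdot 444}{8 \left(7 + 2 \cdot 444\right)}\right) + 1 = \left(-743374 + \frac{1 + 3552}{8 \left(7 + 888\right)}\right) + 1 = \left(-743374 + \frac{1}{8} \cdot \frac{1}{895} \cdot 3553\right) + 1 = \left(-743374 + \frac{3553}{7160}\right) + 1 = - \frac{5322554287}{7160} + 1 = - \frac{5322547127}{7160}$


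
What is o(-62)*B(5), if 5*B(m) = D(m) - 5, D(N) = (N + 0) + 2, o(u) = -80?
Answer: -32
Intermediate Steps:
D(N) = 2 + N (D(N) = N + 2 = 2 + N)
B(m) = -⅗ + m/5 (B(m) = ((2 + m) - 5)/5 = (-3 + m)/5 = -⅗ + m/5)
o(-62)*B(5) = -80*(-⅗ + (⅕)*5) = -80*(-⅗ + 1) = -80*⅖ = -32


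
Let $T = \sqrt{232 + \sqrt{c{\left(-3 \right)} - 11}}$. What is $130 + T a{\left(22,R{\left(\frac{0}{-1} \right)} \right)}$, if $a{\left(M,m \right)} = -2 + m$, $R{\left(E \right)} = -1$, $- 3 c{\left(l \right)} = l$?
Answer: $130 - 3 \sqrt{232 + i \sqrt{10}} \approx 84.304 - 0.31141 i$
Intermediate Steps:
$c{\left(l \right)} = - \frac{l}{3}$
$T = \sqrt{232 + i \sqrt{10}}$ ($T = \sqrt{232 + \sqrt{\left(- \frac{1}{3}\right) \left(-3\right) - 11}} = \sqrt{232 + \sqrt{1 - 11}} = \sqrt{232 + \sqrt{-10}} = \sqrt{232 + i \sqrt{10}} \approx 15.232 + 0.1038 i$)
$130 + T a{\left(22,R{\left(\frac{0}{-1} \right)} \right)} = 130 + \sqrt{232 + i \sqrt{10}} \left(-2 - 1\right) = 130 + \sqrt{232 + i \sqrt{10}} \left(-3\right) = 130 - 3 \sqrt{232 + i \sqrt{10}}$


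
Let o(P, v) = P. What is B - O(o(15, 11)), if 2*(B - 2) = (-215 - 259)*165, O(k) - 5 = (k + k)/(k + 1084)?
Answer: -42979722/1099 ≈ -39108.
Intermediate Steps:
O(k) = 5 + 2*k/(1084 + k) (O(k) = 5 + (k + k)/(k + 1084) = 5 + (2*k)/(1084 + k) = 5 + 2*k/(1084 + k))
B = -39103 (B = 2 + ((-215 - 259)*165)/2 = 2 + (-474*165)/2 = 2 + (½)*(-78210) = 2 - 39105 = -39103)
B - O(o(15, 11)) = -39103 - (5420 + 7*15)/(1084 + 15) = -39103 - (5420 + 105)/1099 = -39103 - 5525/1099 = -42979722/1099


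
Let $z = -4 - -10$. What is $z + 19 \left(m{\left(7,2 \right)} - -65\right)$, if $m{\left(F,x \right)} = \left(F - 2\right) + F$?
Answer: $1469$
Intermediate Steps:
$m{\left(F,x \right)} = -2 + 2 F$ ($m{\left(F,x \right)} = \left(-2 + F\right) + F = -2 + 2 F$)
$z = 6$ ($z = -4 + 10 = 6$)
$z + 19 \left(m{\left(7,2 \right)} - -65\right) = 6 + 19 \left(\left(-2 + 2 \cdot 7\right) - -65\right) = 6 + 19 \left(\left(-2 + 14\right) + 65\right) = 6 + 19 \left(12 + 65\right) = 6 + 19 \cdot 77 = 6 + 1463 = 1469$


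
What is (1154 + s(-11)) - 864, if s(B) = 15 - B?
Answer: 316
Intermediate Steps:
(1154 + s(-11)) - 864 = (1154 + (15 - 1*(-11))) - 864 = (1154 + (15 + 11)) - 864 = (1154 + 26) - 864 = 1180 - 864 = 316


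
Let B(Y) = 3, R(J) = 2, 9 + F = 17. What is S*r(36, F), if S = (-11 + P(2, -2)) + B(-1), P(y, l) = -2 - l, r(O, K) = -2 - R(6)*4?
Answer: 80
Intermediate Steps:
F = 8 (F = -9 + 17 = 8)
r(O, K) = -10 (r(O, K) = -2 - 2*4 = -2 - 1*8 = -2 - 8 = -10)
S = -8 (S = (-11 + (-2 - 1*(-2))) + 3 = (-11 + (-2 + 2)) + 3 = (-11 + 0) + 3 = -11 + 3 = -8)
S*r(36, F) = -8*(-10) = 80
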